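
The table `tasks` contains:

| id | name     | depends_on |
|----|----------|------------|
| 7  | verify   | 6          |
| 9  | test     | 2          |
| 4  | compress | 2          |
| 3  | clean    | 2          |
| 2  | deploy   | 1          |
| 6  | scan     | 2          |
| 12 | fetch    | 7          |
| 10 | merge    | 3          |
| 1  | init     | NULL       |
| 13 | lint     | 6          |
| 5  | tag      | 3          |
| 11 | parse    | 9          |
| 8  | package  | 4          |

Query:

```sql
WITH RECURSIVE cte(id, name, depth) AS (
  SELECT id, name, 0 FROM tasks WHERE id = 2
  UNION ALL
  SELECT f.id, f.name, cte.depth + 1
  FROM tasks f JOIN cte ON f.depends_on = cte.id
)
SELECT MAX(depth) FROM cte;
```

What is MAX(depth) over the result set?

Base: id=2 (deploy) at depth 0.
Iteration 1: rows with depends_on in {2} -> clean (id 3, depth 1), compress (id 4, depth 1), scan (id 6, depth 1), test (id 9, depth 1).
Iteration 2: rows with depends_on in {3,4,6,9} -> tag (id 5, depth 2), verify (id 7, depth 2), package (id 8, depth 2), merge (id 10, depth 2), parse (id 11, depth 2), lint (id 13, depth 2).
Iteration 3: rows with depends_on in {5,7,8,10,11,13} -> fetch (id 12, depth 3).
Iteration 4: no rows with depends_on in {12}; recursion stops.
depth values: 0, 1, 1, 1, 1, 2, 2, 2, 2, 2, 2, 3; the maximum is 3.

3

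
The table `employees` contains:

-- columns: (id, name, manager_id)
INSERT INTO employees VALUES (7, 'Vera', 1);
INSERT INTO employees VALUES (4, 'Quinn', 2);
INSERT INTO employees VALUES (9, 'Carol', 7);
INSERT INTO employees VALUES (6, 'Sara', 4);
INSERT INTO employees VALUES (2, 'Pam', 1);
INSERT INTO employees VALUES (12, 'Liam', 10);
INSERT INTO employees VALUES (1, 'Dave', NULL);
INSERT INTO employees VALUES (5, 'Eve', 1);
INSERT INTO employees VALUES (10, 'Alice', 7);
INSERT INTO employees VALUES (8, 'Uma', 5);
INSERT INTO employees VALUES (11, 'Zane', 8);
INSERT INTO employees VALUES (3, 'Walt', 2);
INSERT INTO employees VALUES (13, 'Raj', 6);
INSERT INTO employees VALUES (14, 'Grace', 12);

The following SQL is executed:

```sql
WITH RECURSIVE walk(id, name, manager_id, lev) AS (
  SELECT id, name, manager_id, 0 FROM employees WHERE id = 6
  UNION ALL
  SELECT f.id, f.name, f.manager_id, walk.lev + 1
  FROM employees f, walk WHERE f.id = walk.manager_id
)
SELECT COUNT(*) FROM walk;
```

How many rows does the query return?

Base: id=6 (Sara), manager_id=4, lev 0.
Iteration 1: join on id=4 -> Quinn (id 4, manager_id=2, lev 1).
Iteration 2: join on id=2 -> Pam (id 2, manager_id=1, lev 2).
Iteration 3: join on id=1 -> Dave (id 1, manager_id=NULL, lev 3).
Iteration 4: manager_id is NULL; no match; recursion stops.
Total rows emitted: 4.

4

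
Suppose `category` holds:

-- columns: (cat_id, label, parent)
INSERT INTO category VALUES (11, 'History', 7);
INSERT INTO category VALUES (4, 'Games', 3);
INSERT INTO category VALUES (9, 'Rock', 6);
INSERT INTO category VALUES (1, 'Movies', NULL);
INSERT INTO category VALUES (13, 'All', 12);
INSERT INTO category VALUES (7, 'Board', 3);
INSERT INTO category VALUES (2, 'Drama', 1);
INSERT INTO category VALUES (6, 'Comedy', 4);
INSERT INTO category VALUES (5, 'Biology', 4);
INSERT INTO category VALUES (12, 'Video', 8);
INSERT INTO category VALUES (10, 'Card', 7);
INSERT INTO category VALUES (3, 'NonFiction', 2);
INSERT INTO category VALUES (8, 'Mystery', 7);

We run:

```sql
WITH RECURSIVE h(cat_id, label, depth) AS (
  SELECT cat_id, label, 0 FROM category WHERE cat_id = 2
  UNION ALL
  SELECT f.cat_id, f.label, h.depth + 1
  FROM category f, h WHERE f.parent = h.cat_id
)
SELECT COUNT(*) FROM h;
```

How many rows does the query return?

12

Base: cat_id=2 (Drama) at depth 0.
Iteration 1: rows with parent in {2} -> NonFiction (id 3, depth 1).
Iteration 2: rows with parent in {3} -> Games (id 4, depth 2), Board (id 7, depth 2).
Iteration 3: rows with parent in {4,7} -> Biology (id 5, depth 3), Comedy (id 6, depth 3), Mystery (id 8, depth 3), Card (id 10, depth 3), History (id 11, depth 3).
Iteration 4: rows with parent in {5,6,8,10,11} -> Rock (id 9, depth 4), Video (id 12, depth 4).
Iteration 5: rows with parent in {9,12} -> All (id 13, depth 5).
Iteration 6: no rows with parent in {13}; recursion stops.
Total rows emitted: 12.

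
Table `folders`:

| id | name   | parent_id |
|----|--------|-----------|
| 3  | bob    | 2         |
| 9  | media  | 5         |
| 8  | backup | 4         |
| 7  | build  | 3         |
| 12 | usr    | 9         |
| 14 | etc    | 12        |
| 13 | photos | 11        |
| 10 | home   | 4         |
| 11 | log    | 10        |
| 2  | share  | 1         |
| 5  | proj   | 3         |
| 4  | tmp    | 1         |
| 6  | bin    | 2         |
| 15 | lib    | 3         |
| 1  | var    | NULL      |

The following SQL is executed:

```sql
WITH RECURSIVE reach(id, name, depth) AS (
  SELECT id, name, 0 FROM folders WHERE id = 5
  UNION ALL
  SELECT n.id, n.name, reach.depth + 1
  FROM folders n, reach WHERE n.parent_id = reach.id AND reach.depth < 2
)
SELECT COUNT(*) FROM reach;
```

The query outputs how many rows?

Base: id=5 (proj) at depth 0.
Iteration 1: rows with parent_id in {5} -> media (id 9, depth 1).
Iteration 2: rows with parent_id in {9} -> usr (id 12, depth 2).
Iteration 3: depth < 2 fails for all current rows; recursion stops.
Total rows emitted: 3.

3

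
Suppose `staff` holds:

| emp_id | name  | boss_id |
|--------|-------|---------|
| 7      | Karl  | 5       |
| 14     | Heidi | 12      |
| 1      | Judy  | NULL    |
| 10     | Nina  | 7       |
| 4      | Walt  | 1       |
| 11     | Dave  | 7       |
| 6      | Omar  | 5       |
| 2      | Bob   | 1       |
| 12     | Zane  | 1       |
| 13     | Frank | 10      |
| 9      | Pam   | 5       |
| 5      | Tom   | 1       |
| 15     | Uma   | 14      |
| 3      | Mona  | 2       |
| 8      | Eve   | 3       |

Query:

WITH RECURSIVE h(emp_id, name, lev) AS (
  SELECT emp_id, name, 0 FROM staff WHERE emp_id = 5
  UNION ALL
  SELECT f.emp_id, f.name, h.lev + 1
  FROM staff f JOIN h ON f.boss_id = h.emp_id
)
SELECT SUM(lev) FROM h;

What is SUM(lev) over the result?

10

Base: emp_id=5 (Tom) at lev 0.
Iteration 1: rows with boss_id in {5} -> Omar (id 6, lev 1), Karl (id 7, lev 1), Pam (id 9, lev 1).
Iteration 2: rows with boss_id in {6,7,9} -> Nina (id 10, lev 2), Dave (id 11, lev 2).
Iteration 3: rows with boss_id in {10,11} -> Frank (id 13, lev 3).
Iteration 4: no rows with boss_id in {13}; recursion stops.
SUM(lev) = 0 + 1 + 1 + 1 + 2 + 2 + 3 = 10.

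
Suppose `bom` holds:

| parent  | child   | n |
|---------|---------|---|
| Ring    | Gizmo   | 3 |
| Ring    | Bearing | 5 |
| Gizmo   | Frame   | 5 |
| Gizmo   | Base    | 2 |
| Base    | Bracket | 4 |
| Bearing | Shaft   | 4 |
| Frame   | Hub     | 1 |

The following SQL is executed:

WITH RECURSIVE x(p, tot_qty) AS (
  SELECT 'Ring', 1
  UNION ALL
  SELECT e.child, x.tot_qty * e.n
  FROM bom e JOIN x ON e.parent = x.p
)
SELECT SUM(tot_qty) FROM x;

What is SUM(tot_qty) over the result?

89

Base: (Ring, tot_qty=1).
Iteration 1: components of {Ring} -> Bearing = 1*5 = 5, Gizmo = 1*3 = 3.
Iteration 2: components of {Bearing,Gizmo} -> Base = 3*2 = 6, Frame = 3*5 = 15, Shaft = 5*4 = 20.
Iteration 3: components of {Base,Frame,Shaft} -> Bracket = 6*4 = 24, Hub = 15*1 = 15.
Iteration 4: no further components; recursion stops.
SUM(tot_qty) = 1 + 3 + 5 + 15 + 6 + 20 + 15 + 24 = 89.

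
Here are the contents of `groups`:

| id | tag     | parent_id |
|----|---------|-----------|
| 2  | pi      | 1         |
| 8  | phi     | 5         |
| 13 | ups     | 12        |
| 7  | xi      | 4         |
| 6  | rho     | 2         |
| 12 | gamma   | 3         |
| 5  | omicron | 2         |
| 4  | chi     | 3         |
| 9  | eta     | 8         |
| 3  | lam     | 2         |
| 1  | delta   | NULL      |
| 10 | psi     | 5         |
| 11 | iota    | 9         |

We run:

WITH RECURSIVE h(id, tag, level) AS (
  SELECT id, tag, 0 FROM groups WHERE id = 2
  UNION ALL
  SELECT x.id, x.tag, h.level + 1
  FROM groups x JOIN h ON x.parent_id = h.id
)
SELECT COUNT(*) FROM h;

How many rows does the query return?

12

Base: id=2 (pi) at level 0.
Iteration 1: rows with parent_id in {2} -> lam (id 3, level 1), omicron (id 5, level 1), rho (id 6, level 1).
Iteration 2: rows with parent_id in {3,5,6} -> chi (id 4, level 2), phi (id 8, level 2), psi (id 10, level 2), gamma (id 12, level 2).
Iteration 3: rows with parent_id in {4,8,10,12} -> xi (id 7, level 3), eta (id 9, level 3), ups (id 13, level 3).
Iteration 4: rows with parent_id in {7,9,13} -> iota (id 11, level 4).
Iteration 5: no rows with parent_id in {11}; recursion stops.
Total rows emitted: 12.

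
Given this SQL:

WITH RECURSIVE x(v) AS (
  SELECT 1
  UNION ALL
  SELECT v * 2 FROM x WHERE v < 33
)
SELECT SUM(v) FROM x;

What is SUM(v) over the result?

127

Base: v=1.
Iteration 1: 1 < 33 holds -> v = 1 * 2 = 2.
Iteration 2: 2 < 33 holds -> v = 2 * 2 = 4.
Iteration 3: 4 < 33 holds -> v = 4 * 2 = 8.
Iteration 4: 8 < 33 holds -> v = 8 * 2 = 16.
Iteration 5: 16 < 33 holds -> v = 16 * 2 = 32.
Iteration 6: 32 < 33 holds -> v = 32 * 2 = 64.
Iteration 7: 64 < 33 fails; recursion stops.
SUM(v) = 1 + 2 + 4 + 8 + 16 + 32 + 64 = 127.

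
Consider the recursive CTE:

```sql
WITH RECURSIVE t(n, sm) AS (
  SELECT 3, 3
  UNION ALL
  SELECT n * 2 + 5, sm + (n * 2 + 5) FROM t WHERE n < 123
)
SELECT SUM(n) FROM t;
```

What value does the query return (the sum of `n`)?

223

Base: n=3, sm=3.
Iteration 1: 3 < 123 holds -> n = 3 * 2 + 5 = 11, sm = 3 + 11 = 14.
Iteration 2: 11 < 123 holds -> n = 11 * 2 + 5 = 27, sm = 14 + 27 = 41.
Iteration 3: 27 < 123 holds -> n = 27 * 2 + 5 = 59, sm = 41 + 59 = 100.
Iteration 4: 59 < 123 holds -> n = 59 * 2 + 5 = 123, sm = 100 + 123 = 223.
Iteration 5: 123 < 123 fails; recursion stops.
SUM(n) = 3 + 11 + 27 + 59 + 123 = 223.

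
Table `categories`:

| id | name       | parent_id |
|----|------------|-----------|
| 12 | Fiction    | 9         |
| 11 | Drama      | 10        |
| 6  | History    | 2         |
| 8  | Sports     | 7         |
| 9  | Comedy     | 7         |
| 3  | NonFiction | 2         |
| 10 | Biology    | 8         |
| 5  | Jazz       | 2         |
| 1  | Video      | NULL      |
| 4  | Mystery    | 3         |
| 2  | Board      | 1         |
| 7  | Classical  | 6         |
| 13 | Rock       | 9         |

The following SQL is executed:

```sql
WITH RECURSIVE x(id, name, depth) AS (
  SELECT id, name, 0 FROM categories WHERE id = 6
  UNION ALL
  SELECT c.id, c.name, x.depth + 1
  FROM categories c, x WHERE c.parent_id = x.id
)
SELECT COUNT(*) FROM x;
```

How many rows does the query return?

Base: id=6 (History) at depth 0.
Iteration 1: rows with parent_id in {6} -> Classical (id 7, depth 1).
Iteration 2: rows with parent_id in {7} -> Sports (id 8, depth 2), Comedy (id 9, depth 2).
Iteration 3: rows with parent_id in {8,9} -> Biology (id 10, depth 3), Fiction (id 12, depth 3), Rock (id 13, depth 3).
Iteration 4: rows with parent_id in {10,12,13} -> Drama (id 11, depth 4).
Iteration 5: no rows with parent_id in {11}; recursion stops.
Total rows emitted: 8.

8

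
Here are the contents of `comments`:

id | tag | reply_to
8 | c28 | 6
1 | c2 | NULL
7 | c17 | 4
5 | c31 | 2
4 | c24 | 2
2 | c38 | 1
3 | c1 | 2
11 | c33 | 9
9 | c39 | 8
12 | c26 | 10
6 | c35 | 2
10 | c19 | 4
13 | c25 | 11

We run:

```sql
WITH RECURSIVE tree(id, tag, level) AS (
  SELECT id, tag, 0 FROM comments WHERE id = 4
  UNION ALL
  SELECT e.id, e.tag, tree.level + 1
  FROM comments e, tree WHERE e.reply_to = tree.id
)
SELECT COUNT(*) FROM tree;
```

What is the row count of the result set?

Base: id=4 (c24) at level 0.
Iteration 1: rows with reply_to in {4} -> c17 (id 7, level 1), c19 (id 10, level 1).
Iteration 2: rows with reply_to in {7,10} -> c26 (id 12, level 2).
Iteration 3: no rows with reply_to in {12}; recursion stops.
Total rows emitted: 4.

4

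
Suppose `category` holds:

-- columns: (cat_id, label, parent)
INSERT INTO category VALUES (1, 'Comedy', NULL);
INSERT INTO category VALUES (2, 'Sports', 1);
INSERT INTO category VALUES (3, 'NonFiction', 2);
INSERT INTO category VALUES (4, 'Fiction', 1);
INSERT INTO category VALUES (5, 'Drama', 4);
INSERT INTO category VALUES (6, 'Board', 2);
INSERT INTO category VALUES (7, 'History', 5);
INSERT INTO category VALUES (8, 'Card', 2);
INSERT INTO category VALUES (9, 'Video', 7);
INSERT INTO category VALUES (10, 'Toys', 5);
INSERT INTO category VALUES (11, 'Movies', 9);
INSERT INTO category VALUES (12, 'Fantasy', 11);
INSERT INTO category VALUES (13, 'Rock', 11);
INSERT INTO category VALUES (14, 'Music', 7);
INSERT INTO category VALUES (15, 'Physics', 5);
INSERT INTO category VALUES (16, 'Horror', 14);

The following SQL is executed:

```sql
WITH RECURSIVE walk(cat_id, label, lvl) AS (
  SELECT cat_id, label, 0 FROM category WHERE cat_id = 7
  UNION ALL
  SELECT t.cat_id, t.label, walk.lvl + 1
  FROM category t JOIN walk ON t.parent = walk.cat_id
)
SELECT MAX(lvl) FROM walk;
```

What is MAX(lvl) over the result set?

3

Base: cat_id=7 (History) at lvl 0.
Iteration 1: rows with parent in {7} -> Video (id 9, lvl 1), Music (id 14, lvl 1).
Iteration 2: rows with parent in {9,14} -> Movies (id 11, lvl 2), Horror (id 16, lvl 2).
Iteration 3: rows with parent in {11,16} -> Fantasy (id 12, lvl 3), Rock (id 13, lvl 3).
Iteration 4: no rows with parent in {12,13}; recursion stops.
lvl values: 0, 1, 1, 2, 2, 3, 3; the maximum is 3.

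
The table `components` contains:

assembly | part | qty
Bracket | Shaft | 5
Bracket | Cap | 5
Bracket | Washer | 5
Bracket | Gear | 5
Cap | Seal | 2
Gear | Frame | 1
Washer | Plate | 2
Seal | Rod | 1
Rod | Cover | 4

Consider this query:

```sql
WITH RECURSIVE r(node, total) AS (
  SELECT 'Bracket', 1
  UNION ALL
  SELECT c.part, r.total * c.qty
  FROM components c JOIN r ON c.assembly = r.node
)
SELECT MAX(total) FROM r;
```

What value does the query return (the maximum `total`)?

40

Base: (Bracket, total=1).
Iteration 1: components of {Bracket} -> Cap = 1*5 = 5, Gear = 1*5 = 5, Shaft = 1*5 = 5, Washer = 1*5 = 5.
Iteration 2: components of {Cap,Gear,Shaft,Washer} -> Frame = 5*1 = 5, Plate = 5*2 = 10, Seal = 5*2 = 10.
Iteration 3: components of {Frame,Plate,Seal} -> Rod = 10*1 = 10.
Iteration 4: components of {Rod} -> Cover = 10*4 = 40.
Iteration 5: no further components; recursion stops.
total values: 1, 5, 5, 5, 5, 10, 10, 5, 10, 40; the maximum is 40.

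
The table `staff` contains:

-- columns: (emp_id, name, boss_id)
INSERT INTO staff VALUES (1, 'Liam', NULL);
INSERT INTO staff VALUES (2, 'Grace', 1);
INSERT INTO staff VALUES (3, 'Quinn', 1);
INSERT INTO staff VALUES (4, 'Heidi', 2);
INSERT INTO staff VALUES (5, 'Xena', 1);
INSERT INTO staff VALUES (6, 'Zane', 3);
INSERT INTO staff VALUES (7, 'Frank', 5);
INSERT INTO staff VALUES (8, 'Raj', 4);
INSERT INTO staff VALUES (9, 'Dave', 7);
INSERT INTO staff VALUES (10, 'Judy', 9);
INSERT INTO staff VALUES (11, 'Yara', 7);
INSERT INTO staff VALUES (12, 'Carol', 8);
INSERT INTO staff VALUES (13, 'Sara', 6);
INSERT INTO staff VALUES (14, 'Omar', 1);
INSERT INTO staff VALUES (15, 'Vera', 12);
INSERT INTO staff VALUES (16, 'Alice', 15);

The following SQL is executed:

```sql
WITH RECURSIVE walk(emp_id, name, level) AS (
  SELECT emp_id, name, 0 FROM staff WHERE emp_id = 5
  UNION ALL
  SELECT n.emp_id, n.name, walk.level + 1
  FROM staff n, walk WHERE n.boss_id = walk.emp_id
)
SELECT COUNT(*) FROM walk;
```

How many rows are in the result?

5

Base: emp_id=5 (Xena) at level 0.
Iteration 1: rows with boss_id in {5} -> Frank (id 7, level 1).
Iteration 2: rows with boss_id in {7} -> Dave (id 9, level 2), Yara (id 11, level 2).
Iteration 3: rows with boss_id in {9,11} -> Judy (id 10, level 3).
Iteration 4: no rows with boss_id in {10}; recursion stops.
Total rows emitted: 5.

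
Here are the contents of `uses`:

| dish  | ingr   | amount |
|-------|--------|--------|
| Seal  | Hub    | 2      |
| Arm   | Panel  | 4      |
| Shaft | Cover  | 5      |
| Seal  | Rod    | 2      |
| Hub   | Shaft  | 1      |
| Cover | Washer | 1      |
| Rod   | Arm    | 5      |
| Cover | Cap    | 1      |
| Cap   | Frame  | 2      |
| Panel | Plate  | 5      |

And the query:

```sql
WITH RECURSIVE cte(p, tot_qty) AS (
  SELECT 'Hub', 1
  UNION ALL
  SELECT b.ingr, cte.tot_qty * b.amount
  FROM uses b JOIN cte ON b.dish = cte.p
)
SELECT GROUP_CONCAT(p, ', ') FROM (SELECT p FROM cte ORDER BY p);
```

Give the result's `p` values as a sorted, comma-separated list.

Cap, Cover, Frame, Hub, Shaft, Washer

Base: (Hub, tot_qty=1).
Iteration 1: components of {Hub} -> Shaft = 1*1 = 1.
Iteration 2: components of {Shaft} -> Cover = 1*5 = 5.
Iteration 3: components of {Cover} -> Cap = 5*1 = 5, Washer = 5*1 = 5.
Iteration 4: components of {Cap,Washer} -> Frame = 5*2 = 10.
Iteration 5: no further components; recursion stops.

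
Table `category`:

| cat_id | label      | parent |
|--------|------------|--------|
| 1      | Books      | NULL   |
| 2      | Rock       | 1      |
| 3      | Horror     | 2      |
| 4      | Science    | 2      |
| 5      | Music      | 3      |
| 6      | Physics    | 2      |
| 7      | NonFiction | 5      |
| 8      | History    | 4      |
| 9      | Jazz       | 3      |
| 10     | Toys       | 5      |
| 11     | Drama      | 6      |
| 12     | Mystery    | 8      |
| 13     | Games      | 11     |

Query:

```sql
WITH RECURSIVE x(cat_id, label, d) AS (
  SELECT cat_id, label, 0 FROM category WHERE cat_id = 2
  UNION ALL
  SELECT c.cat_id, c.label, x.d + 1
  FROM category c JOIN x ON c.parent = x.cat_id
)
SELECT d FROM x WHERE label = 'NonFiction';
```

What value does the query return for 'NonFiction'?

3

Base: cat_id=2 (Rock) at d 0.
Iteration 1: rows with parent in {2} -> Horror (id 3, d 1), Science (id 4, d 1), Physics (id 6, d 1).
Iteration 2: rows with parent in {3,4,6} -> Music (id 5, d 2), History (id 8, d 2), Jazz (id 9, d 2), Drama (id 11, d 2).
Iteration 3: rows with parent in {5,8,9,11} -> NonFiction (id 7, d 3), Toys (id 10, d 3), Mystery (id 12, d 3), Games (id 13, d 3).
Iteration 4: no rows with parent in {7,10,12,13}; recursion stops.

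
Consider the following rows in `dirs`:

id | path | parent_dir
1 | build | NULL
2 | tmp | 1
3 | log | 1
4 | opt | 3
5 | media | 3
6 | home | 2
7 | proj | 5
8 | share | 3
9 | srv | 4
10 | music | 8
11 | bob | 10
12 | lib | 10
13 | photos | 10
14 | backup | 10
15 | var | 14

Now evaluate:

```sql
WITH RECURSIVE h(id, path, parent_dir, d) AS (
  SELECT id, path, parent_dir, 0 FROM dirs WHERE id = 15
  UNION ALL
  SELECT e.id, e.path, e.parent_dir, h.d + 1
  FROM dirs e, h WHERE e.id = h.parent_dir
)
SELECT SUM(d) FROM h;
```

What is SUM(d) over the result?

Base: id=15 (var), parent_dir=14, d 0.
Iteration 1: join on id=14 -> backup (id 14, parent_dir=10, d 1).
Iteration 2: join on id=10 -> music (id 10, parent_dir=8, d 2).
Iteration 3: join on id=8 -> share (id 8, parent_dir=3, d 3).
Iteration 4: join on id=3 -> log (id 3, parent_dir=1, d 4).
Iteration 5: join on id=1 -> build (id 1, parent_dir=NULL, d 5).
Iteration 6: parent_dir is NULL; no match; recursion stops.
SUM(d) = 0 + 1 + 2 + 3 + 4 + 5 = 15.

15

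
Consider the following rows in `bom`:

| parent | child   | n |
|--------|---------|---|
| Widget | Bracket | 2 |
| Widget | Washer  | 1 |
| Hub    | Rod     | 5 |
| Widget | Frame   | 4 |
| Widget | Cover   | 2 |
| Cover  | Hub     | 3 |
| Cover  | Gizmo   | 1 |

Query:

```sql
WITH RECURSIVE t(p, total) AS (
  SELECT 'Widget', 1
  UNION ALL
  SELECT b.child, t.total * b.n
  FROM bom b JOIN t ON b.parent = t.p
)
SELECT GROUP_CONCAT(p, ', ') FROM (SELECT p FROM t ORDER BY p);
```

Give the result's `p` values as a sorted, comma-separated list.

Bracket, Cover, Frame, Gizmo, Hub, Rod, Washer, Widget

Base: (Widget, total=1).
Iteration 1: components of {Widget} -> Bracket = 1*2 = 2, Cover = 1*2 = 2, Frame = 1*4 = 4, Washer = 1*1 = 1.
Iteration 2: components of {Bracket,Cover,Frame,Washer} -> Gizmo = 2*1 = 2, Hub = 2*3 = 6.
Iteration 3: components of {Gizmo,Hub} -> Rod = 6*5 = 30.
Iteration 4: no further components; recursion stops.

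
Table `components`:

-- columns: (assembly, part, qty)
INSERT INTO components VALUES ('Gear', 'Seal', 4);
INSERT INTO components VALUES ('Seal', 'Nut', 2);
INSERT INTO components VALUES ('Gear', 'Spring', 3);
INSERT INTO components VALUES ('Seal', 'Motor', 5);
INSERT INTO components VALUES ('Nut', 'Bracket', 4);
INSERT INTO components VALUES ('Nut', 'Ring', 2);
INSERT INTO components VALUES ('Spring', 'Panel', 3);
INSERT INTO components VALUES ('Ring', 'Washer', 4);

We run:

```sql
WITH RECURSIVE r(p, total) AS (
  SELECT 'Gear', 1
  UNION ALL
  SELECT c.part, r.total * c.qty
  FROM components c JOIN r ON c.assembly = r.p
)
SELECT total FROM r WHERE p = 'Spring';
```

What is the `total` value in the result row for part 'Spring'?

Base: (Gear, total=1).
Iteration 1: components of {Gear} -> Seal = 1*4 = 4, Spring = 1*3 = 3.
Iteration 2: components of {Seal,Spring} -> Motor = 4*5 = 20, Nut = 4*2 = 8, Panel = 3*3 = 9.
Iteration 3: components of {Motor,Nut,Panel} -> Bracket = 8*4 = 32, Ring = 8*2 = 16.
Iteration 4: components of {Bracket,Ring} -> Washer = 16*4 = 64.
Iteration 5: no further components; recursion stops.

3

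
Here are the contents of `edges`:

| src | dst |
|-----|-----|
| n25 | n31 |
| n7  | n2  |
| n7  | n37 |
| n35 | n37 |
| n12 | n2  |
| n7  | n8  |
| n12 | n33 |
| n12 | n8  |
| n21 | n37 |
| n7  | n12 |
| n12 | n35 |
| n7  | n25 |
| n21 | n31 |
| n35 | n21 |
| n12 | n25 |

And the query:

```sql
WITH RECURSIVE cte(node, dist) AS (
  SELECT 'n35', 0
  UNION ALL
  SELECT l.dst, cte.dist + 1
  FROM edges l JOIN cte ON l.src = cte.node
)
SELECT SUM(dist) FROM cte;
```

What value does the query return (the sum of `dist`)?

6

Base: (n35, dist=0).
Iteration 1: edges from {n35} -> (n21, dist=1), (n37, dist=1).
Iteration 2: edges from {n21,n37} -> (n31, dist=2), (n37, dist=2).
Iteration 3: no outgoing edges from {n31,n37}; recursion stops.
SUM(dist) = 0 + 1 + 1 + 2 + 2 = 6.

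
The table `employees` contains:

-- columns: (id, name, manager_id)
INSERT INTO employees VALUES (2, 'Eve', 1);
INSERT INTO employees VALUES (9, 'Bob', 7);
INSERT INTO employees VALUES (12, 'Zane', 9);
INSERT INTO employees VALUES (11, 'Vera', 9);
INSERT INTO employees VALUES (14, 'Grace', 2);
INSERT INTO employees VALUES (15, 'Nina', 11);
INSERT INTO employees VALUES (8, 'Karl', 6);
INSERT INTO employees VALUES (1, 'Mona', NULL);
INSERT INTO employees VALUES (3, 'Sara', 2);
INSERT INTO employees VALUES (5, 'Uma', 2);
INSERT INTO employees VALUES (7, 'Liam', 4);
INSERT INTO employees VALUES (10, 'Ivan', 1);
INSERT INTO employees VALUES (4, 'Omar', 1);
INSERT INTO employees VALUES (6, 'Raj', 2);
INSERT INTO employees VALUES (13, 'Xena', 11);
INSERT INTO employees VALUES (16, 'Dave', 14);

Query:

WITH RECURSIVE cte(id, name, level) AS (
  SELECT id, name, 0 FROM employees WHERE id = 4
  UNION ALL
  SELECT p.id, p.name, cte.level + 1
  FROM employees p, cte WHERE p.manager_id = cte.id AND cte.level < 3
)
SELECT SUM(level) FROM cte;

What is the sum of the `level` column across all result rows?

9

Base: id=4 (Omar) at level 0.
Iteration 1: rows with manager_id in {4} -> Liam (id 7, level 1).
Iteration 2: rows with manager_id in {7} -> Bob (id 9, level 2).
Iteration 3: rows with manager_id in {9} -> Vera (id 11, level 3), Zane (id 12, level 3).
Iteration 4: level < 3 fails for all current rows; recursion stops.
SUM(level) = 0 + 1 + 2 + 3 + 3 = 9.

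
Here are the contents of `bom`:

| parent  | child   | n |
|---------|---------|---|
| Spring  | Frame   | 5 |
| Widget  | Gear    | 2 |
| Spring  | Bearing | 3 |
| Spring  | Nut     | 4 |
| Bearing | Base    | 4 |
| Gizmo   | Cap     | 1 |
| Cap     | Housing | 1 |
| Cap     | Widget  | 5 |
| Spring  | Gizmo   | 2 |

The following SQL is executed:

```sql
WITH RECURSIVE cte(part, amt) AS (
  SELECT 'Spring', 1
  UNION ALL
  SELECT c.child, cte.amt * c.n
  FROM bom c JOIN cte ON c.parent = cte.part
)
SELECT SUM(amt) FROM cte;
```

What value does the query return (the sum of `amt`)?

Base: (Spring, amt=1).
Iteration 1: components of {Spring} -> Bearing = 1*3 = 3, Frame = 1*5 = 5, Gizmo = 1*2 = 2, Nut = 1*4 = 4.
Iteration 2: components of {Bearing,Frame,Gizmo,Nut} -> Base = 3*4 = 12, Cap = 2*1 = 2.
Iteration 3: components of {Base,Cap} -> Housing = 2*1 = 2, Widget = 2*5 = 10.
Iteration 4: components of {Housing,Widget} -> Gear = 10*2 = 20.
Iteration 5: no further components; recursion stops.
SUM(amt) = 1 + 5 + 2 + 3 + 4 + 2 + 12 + 2 + 10 + 20 = 61.

61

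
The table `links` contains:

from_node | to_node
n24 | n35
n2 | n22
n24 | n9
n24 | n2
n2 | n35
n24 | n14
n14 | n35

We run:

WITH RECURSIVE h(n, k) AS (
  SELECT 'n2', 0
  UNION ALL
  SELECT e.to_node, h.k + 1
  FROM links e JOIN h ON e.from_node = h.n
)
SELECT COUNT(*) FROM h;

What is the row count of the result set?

Base: (n2, k=0).
Iteration 1: edges from {n2} -> (n22, k=1), (n35, k=1).
Iteration 2: no outgoing edges from {n22,n35}; recursion stops.
Total rows emitted: 3.

3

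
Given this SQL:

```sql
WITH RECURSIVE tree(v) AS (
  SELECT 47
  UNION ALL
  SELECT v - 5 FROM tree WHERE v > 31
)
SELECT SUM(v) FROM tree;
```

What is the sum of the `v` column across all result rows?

185

Base: v=47.
Iteration 1: 47 > 31 holds -> v = 47 - 5 = 42.
Iteration 2: 42 > 31 holds -> v = 42 - 5 = 37.
Iteration 3: 37 > 31 holds -> v = 37 - 5 = 32.
Iteration 4: 32 > 31 holds -> v = 32 - 5 = 27.
Iteration 5: 27 > 31 fails; recursion stops.
SUM(v) = 47 + 42 + 37 + 32 + 27 = 185.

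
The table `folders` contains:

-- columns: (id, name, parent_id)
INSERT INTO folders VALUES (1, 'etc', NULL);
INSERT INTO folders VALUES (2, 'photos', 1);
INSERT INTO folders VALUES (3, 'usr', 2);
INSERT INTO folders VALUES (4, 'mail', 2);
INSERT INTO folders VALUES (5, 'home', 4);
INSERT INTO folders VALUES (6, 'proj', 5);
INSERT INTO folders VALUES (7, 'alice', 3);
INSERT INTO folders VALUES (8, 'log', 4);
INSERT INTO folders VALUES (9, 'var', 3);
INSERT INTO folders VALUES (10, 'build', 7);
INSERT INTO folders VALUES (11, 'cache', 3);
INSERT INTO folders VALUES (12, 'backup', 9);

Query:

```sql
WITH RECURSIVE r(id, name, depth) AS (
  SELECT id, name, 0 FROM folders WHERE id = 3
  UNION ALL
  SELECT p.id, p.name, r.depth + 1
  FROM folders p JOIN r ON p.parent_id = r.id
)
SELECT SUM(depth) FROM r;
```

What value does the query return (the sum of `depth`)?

7

Base: id=3 (usr) at depth 0.
Iteration 1: rows with parent_id in {3} -> alice (id 7, depth 1), var (id 9, depth 1), cache (id 11, depth 1).
Iteration 2: rows with parent_id in {7,9,11} -> build (id 10, depth 2), backup (id 12, depth 2).
Iteration 3: no rows with parent_id in {10,12}; recursion stops.
SUM(depth) = 0 + 1 + 1 + 1 + 2 + 2 = 7.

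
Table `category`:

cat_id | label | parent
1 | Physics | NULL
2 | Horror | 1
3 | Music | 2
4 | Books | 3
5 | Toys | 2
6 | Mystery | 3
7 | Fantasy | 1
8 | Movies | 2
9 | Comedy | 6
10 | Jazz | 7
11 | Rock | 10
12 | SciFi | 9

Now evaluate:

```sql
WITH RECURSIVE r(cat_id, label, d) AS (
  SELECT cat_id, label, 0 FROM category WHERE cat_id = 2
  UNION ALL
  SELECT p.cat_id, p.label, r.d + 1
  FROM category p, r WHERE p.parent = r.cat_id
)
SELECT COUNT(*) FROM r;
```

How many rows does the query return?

8

Base: cat_id=2 (Horror) at d 0.
Iteration 1: rows with parent in {2} -> Music (id 3, d 1), Toys (id 5, d 1), Movies (id 8, d 1).
Iteration 2: rows with parent in {3,5,8} -> Books (id 4, d 2), Mystery (id 6, d 2).
Iteration 3: rows with parent in {4,6} -> Comedy (id 9, d 3).
Iteration 4: rows with parent in {9} -> SciFi (id 12, d 4).
Iteration 5: no rows with parent in {12}; recursion stops.
Total rows emitted: 8.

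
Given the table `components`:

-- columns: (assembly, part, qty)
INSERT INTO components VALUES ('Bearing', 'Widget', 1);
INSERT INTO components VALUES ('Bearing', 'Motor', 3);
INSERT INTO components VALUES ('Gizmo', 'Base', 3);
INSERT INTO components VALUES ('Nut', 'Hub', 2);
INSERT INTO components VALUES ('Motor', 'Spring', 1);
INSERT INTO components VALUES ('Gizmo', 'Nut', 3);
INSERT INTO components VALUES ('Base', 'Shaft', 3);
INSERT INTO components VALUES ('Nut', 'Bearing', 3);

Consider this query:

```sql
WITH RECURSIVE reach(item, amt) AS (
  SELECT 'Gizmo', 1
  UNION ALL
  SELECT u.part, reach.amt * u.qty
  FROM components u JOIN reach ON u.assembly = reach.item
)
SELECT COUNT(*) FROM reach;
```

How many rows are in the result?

9

Base: (Gizmo, amt=1).
Iteration 1: components of {Gizmo} -> Base = 1*3 = 3, Nut = 1*3 = 3.
Iteration 2: components of {Base,Nut} -> Bearing = 3*3 = 9, Hub = 3*2 = 6, Shaft = 3*3 = 9.
Iteration 3: components of {Bearing,Hub,Shaft} -> Motor = 9*3 = 27, Widget = 9*1 = 9.
Iteration 4: components of {Motor,Widget} -> Spring = 27*1 = 27.
Iteration 5: no further components; recursion stops.
Total rows emitted: 9.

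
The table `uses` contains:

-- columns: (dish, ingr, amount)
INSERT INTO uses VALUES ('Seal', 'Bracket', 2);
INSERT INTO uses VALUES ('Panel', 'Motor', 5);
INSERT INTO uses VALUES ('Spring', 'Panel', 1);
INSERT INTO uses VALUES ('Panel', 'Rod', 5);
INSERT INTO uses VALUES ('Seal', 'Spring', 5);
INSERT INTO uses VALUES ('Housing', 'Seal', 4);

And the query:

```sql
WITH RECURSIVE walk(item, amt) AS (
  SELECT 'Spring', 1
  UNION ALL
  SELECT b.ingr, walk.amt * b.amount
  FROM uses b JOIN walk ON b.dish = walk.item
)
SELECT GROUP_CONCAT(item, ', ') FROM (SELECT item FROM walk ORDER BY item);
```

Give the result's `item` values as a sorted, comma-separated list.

Base: (Spring, amt=1).
Iteration 1: components of {Spring} -> Panel = 1*1 = 1.
Iteration 2: components of {Panel} -> Motor = 1*5 = 5, Rod = 1*5 = 5.
Iteration 3: no further components; recursion stops.

Motor, Panel, Rod, Spring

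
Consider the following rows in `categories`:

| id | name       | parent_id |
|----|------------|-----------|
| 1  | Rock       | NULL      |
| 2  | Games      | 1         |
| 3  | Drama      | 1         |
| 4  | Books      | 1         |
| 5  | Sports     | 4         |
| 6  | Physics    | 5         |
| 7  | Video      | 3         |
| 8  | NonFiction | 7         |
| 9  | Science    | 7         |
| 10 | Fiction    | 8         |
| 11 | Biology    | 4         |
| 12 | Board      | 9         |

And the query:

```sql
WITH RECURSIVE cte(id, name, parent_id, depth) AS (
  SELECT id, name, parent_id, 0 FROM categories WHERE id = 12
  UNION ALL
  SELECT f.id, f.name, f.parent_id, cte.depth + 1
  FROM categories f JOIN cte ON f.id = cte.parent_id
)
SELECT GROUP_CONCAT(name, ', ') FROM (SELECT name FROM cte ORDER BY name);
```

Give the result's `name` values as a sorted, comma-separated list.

Base: id=12 (Board), parent_id=9, depth 0.
Iteration 1: join on id=9 -> Science (id 9, parent_id=7, depth 1).
Iteration 2: join on id=7 -> Video (id 7, parent_id=3, depth 2).
Iteration 3: join on id=3 -> Drama (id 3, parent_id=1, depth 3).
Iteration 4: join on id=1 -> Rock (id 1, parent_id=NULL, depth 4).
Iteration 5: parent_id is NULL; no match; recursion stops.

Board, Drama, Rock, Science, Video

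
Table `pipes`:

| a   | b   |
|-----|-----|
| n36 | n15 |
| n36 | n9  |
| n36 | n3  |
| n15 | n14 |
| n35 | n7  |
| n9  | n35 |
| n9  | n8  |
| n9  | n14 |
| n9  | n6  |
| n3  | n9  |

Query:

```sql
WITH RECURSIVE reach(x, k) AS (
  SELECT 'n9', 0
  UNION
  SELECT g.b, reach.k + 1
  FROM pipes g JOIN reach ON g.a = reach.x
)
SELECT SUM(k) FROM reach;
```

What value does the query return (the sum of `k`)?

Base: (n9, k=0).
Iteration 1: edges from {n9} -> (n14, k=1), (n35, k=1), (n6, k=1), (n8, k=1).
Iteration 2: edges from {n14,n35,n6,n8} -> (n7, k=2).
Iteration 3: no outgoing edges from {n7}; recursion stops.
SUM(k) = 0 + 1 + 1 + 1 + 1 + 2 = 6.

6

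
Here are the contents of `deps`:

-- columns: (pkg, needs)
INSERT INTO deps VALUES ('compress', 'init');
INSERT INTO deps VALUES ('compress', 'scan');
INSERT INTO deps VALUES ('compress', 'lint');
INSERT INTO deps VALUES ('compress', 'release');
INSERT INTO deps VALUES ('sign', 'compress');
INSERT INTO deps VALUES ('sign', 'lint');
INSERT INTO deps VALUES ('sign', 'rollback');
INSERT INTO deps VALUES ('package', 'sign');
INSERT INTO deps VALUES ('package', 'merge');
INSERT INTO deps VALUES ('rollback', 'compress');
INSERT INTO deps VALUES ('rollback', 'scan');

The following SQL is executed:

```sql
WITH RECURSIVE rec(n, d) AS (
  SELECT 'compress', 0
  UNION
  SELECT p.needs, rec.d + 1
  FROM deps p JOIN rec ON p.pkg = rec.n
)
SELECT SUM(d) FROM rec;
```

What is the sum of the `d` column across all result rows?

4

Base: (compress, d=0).
Iteration 1: edges from {compress} -> (init, d=1), (lint, d=1), (release, d=1), (scan, d=1).
Iteration 2: no outgoing edges from {init,lint,release,scan}; recursion stops.
SUM(d) = 0 + 1 + 1 + 1 + 1 = 4.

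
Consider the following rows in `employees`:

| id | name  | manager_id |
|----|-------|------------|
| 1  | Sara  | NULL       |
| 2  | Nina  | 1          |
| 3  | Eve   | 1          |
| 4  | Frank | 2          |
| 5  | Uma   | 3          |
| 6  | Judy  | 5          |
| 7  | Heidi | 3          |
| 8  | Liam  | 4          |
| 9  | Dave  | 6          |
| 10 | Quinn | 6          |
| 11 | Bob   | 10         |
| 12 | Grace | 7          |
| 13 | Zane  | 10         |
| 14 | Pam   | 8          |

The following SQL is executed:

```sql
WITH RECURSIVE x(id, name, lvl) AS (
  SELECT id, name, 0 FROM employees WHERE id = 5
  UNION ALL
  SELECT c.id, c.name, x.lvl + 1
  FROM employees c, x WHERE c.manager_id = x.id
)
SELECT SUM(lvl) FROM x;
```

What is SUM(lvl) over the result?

11

Base: id=5 (Uma) at lvl 0.
Iteration 1: rows with manager_id in {5} -> Judy (id 6, lvl 1).
Iteration 2: rows with manager_id in {6} -> Dave (id 9, lvl 2), Quinn (id 10, lvl 2).
Iteration 3: rows with manager_id in {9,10} -> Bob (id 11, lvl 3), Zane (id 13, lvl 3).
Iteration 4: no rows with manager_id in {11,13}; recursion stops.
SUM(lvl) = 0 + 1 + 2 + 2 + 3 + 3 = 11.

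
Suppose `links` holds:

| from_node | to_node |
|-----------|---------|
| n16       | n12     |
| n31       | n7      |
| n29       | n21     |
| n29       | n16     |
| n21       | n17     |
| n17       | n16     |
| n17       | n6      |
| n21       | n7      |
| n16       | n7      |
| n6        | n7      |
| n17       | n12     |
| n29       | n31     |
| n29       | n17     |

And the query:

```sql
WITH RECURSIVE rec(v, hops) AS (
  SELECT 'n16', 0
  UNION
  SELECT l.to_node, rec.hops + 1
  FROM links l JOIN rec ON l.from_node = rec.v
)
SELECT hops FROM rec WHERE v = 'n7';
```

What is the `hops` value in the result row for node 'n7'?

Base: (n16, hops=0).
Iteration 1: edges from {n16} -> (n12, hops=1), (n7, hops=1).
Iteration 2: no outgoing edges from {n12,n7}; recursion stops.

1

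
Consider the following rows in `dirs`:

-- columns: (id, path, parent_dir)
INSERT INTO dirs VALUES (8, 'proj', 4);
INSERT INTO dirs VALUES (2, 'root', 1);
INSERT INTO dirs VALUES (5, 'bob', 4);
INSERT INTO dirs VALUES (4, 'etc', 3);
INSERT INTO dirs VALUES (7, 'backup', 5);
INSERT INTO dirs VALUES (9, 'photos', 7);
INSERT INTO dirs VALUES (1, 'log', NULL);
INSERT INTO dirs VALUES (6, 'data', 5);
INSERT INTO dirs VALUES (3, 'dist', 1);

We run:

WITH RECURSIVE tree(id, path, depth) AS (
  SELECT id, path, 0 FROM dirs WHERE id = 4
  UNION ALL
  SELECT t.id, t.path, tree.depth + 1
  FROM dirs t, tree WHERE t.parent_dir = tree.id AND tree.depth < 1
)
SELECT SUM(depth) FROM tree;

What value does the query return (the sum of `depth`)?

2

Base: id=4 (etc) at depth 0.
Iteration 1: rows with parent_dir in {4} -> bob (id 5, depth 1), proj (id 8, depth 1).
Iteration 2: depth < 1 fails for all current rows; recursion stops.
SUM(depth) = 0 + 1 + 1 = 2.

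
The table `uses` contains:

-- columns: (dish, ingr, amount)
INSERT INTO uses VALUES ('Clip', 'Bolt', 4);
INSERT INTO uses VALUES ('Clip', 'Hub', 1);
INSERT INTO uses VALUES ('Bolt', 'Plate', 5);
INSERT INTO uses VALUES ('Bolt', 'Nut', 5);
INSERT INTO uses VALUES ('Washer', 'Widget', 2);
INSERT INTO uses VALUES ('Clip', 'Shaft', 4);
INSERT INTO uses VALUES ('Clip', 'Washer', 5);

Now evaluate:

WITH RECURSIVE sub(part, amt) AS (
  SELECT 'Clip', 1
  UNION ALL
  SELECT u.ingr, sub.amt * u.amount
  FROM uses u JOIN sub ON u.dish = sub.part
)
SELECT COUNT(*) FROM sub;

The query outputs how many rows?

8

Base: (Clip, amt=1).
Iteration 1: components of {Clip} -> Bolt = 1*4 = 4, Hub = 1*1 = 1, Shaft = 1*4 = 4, Washer = 1*5 = 5.
Iteration 2: components of {Bolt,Hub,Shaft,Washer} -> Nut = 4*5 = 20, Plate = 4*5 = 20, Widget = 5*2 = 10.
Iteration 3: no further components; recursion stops.
Total rows emitted: 8.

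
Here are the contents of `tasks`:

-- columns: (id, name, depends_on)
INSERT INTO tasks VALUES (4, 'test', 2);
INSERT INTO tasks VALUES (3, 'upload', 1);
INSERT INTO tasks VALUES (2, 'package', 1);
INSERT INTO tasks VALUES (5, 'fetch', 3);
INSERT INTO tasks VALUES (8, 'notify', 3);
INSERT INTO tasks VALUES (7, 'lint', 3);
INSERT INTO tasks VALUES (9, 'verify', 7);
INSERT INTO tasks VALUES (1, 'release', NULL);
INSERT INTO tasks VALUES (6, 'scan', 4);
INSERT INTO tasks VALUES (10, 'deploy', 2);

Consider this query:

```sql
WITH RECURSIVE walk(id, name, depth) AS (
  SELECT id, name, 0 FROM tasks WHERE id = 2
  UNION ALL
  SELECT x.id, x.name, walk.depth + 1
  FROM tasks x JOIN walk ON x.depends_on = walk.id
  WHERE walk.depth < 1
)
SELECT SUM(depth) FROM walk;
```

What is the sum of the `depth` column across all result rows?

2

Base: id=2 (package) at depth 0.
Iteration 1: rows with depends_on in {2} -> test (id 4, depth 1), deploy (id 10, depth 1).
Iteration 2: depth < 1 fails for all current rows; recursion stops.
SUM(depth) = 0 + 1 + 1 = 2.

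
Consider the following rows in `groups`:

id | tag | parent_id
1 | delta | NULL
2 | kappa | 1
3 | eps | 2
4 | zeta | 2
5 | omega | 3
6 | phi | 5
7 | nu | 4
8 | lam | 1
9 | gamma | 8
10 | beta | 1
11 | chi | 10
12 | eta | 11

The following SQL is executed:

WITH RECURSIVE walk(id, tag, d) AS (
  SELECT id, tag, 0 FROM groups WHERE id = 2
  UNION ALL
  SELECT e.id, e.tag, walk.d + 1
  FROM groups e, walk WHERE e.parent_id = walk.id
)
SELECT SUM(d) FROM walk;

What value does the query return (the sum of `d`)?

9

Base: id=2 (kappa) at d 0.
Iteration 1: rows with parent_id in {2} -> eps (id 3, d 1), zeta (id 4, d 1).
Iteration 2: rows with parent_id in {3,4} -> omega (id 5, d 2), nu (id 7, d 2).
Iteration 3: rows with parent_id in {5,7} -> phi (id 6, d 3).
Iteration 4: no rows with parent_id in {6}; recursion stops.
SUM(d) = 0 + 1 + 1 + 2 + 2 + 3 = 9.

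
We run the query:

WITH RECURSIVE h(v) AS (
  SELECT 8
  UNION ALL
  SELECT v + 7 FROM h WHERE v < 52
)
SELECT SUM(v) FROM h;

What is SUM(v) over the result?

Base: v=8.
Iteration 1: 8 < 52 holds -> v = 8 + 7 = 15.
Iteration 2: 15 < 52 holds -> v = 15 + 7 = 22.
Iteration 3: 22 < 52 holds -> v = 22 + 7 = 29.
Iteration 4: 29 < 52 holds -> v = 29 + 7 = 36.
Iteration 5: 36 < 52 holds -> v = 36 + 7 = 43.
Iteration 6: 43 < 52 holds -> v = 43 + 7 = 50.
Iteration 7: 50 < 52 holds -> v = 50 + 7 = 57.
Iteration 8: 57 < 52 fails; recursion stops.
SUM(v) = 8 + 15 + 22 + 29 + 36 + 43 + 50 + 57 = 260.

260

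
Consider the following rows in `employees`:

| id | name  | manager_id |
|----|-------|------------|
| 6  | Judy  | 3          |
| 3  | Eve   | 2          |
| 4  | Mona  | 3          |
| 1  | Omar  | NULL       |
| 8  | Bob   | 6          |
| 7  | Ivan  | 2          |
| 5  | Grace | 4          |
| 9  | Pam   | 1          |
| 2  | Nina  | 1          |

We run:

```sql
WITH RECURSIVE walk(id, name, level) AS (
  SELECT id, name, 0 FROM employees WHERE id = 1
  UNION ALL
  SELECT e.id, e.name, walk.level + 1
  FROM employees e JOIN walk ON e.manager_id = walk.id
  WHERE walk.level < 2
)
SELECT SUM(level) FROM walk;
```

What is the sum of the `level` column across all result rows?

6

Base: id=1 (Omar) at level 0.
Iteration 1: rows with manager_id in {1} -> Nina (id 2, level 1), Pam (id 9, level 1).
Iteration 2: rows with manager_id in {2,9} -> Eve (id 3, level 2), Ivan (id 7, level 2).
Iteration 3: level < 2 fails for all current rows; recursion stops.
SUM(level) = 0 + 1 + 1 + 2 + 2 = 6.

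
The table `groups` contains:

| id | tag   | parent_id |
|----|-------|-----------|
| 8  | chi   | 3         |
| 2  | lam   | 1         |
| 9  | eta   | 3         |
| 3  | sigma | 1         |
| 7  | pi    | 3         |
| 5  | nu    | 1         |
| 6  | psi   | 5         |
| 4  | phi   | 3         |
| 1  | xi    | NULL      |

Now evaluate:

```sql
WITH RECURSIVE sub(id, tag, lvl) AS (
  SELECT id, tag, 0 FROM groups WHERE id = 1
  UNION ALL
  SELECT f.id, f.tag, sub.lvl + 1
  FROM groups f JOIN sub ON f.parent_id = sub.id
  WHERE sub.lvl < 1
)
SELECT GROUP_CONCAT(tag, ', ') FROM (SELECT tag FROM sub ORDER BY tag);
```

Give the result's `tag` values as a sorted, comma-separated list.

lam, nu, sigma, xi

Base: id=1 (xi) at lvl 0.
Iteration 1: rows with parent_id in {1} -> lam (id 2, lvl 1), sigma (id 3, lvl 1), nu (id 5, lvl 1).
Iteration 2: lvl < 1 fails for all current rows; recursion stops.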